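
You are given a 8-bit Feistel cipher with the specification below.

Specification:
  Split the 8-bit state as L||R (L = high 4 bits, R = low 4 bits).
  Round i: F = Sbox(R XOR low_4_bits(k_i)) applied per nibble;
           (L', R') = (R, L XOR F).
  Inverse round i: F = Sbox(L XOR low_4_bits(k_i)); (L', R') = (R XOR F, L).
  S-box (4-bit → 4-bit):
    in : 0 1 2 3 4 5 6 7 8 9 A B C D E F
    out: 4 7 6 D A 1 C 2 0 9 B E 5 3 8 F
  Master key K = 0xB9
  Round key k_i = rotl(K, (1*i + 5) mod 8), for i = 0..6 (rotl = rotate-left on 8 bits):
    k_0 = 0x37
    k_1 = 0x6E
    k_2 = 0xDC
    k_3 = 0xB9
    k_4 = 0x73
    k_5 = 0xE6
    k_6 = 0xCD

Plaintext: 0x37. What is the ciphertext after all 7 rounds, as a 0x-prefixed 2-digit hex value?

0x4B

s_0 = plaintext = 0x37
s_1 = Round(s_0, k_0) = 0x77
s_2 = Round(s_1, k_1) = 0x7E
s_3 = Round(s_2, k_2) = 0xE1
s_4 = Round(s_3, k_3) = 0x1E
s_5 = Round(s_4, k_4) = 0xE2
s_6 = Round(s_5, k_5) = 0x24
s_7 = Round(s_6, k_6) = 0x4B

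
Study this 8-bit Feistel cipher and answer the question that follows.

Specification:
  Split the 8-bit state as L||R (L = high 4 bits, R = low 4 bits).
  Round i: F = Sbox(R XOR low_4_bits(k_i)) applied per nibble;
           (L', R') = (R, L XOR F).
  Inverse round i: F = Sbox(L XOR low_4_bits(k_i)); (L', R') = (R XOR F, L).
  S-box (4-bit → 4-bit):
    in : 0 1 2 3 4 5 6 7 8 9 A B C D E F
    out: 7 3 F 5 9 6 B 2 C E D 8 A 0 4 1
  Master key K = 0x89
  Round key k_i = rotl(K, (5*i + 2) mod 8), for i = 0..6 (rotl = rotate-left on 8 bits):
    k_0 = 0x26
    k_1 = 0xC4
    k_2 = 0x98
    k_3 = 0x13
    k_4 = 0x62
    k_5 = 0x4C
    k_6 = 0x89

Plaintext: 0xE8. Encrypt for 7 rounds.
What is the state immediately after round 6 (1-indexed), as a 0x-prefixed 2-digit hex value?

s_0 = plaintext = 0xE8
s_1 = Round(s_0, k_0) = 0x8A
s_2 = Round(s_1, k_1) = 0xAC
s_3 = Round(s_2, k_2) = 0xC3
s_4 = Round(s_3, k_3) = 0x3B
s_5 = Round(s_4, k_4) = 0xBD
s_6 = Round(s_5, k_5) = 0xD8
s_7 = Round(s_6, k_6) = 0x8E

0xD8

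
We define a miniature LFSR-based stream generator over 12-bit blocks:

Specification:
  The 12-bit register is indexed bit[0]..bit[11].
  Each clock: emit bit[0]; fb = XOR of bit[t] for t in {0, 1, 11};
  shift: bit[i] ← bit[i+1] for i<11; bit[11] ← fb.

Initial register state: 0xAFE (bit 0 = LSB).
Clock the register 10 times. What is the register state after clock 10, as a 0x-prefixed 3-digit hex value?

reg_0 = 0xAFE
clock 1: out=0, reg = 0x57F
clock 2: out=1, reg = 0x2BF
clock 3: out=1, reg = 0x15F
clock 4: out=1, reg = 0x0AF
clock 5: out=1, reg = 0x057
clock 6: out=1, reg = 0x02B
clock 7: out=1, reg = 0x015
clock 8: out=1, reg = 0x80A
clock 9: out=0, reg = 0x405
clock 10: out=1, reg = 0xA02

0xA02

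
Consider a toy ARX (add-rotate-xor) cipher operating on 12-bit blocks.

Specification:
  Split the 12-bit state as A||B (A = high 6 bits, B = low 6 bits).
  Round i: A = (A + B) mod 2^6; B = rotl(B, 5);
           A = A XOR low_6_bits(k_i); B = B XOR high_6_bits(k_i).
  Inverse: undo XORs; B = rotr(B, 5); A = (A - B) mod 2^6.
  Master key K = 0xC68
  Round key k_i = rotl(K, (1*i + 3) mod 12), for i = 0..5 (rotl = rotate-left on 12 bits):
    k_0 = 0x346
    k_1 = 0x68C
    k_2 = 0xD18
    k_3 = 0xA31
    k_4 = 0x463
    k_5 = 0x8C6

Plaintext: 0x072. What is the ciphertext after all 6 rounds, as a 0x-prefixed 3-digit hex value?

0x466

s_0 = plaintext = 0x072
s_1 = Round(s_0, k_0) = 0xD54
s_2 = Round(s_1, k_1) = 0x150
s_3 = Round(s_2, k_2) = 0x37C
s_4 = Round(s_3, k_3) = 0xE36
s_5 = Round(s_4, k_4) = 0x34A
s_6 = Round(s_5, k_5) = 0x466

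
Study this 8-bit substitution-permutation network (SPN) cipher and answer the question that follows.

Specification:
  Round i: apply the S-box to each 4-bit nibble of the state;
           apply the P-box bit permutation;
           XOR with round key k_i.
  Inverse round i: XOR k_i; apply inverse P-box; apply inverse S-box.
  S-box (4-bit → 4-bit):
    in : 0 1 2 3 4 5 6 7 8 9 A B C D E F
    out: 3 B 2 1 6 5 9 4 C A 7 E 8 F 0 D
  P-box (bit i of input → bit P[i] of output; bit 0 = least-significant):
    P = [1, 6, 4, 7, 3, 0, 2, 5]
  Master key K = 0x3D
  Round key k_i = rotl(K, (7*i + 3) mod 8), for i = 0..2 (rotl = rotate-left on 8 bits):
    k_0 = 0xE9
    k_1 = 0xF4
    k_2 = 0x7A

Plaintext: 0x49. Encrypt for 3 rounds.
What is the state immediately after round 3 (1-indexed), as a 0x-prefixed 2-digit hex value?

0x6C

s_0 = plaintext = 0x49
s_1 = Round(s_0, k_0) = 0x2C
s_2 = Round(s_1, k_1) = 0x75
s_3 = Round(s_2, k_2) = 0x6C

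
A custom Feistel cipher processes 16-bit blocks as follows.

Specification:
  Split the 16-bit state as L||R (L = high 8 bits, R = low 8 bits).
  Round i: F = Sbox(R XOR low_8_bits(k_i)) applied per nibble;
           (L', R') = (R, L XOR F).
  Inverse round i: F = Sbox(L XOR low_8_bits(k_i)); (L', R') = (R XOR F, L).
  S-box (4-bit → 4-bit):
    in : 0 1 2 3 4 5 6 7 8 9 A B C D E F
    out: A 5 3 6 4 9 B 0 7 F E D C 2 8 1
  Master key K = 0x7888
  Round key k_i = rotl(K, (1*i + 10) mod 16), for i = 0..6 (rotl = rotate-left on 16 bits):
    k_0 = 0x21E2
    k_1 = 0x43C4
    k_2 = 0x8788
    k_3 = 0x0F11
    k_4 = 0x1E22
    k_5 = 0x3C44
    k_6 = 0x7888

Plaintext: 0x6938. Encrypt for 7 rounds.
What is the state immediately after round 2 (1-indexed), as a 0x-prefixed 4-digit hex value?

0x474E

s_0 = plaintext = 0x6938
s_1 = Round(s_0, k_0) = 0x3847
s_2 = Round(s_1, k_1) = 0x474E
s_3 = Round(s_2, k_2) = 0x4E8C
s_4 = Round(s_3, k_3) = 0x8CBC
s_5 = Round(s_4, k_4) = 0xBC74
s_6 = Round(s_5, k_5) = 0x74D6
s_7 = Round(s_6, k_6) = 0xD6EC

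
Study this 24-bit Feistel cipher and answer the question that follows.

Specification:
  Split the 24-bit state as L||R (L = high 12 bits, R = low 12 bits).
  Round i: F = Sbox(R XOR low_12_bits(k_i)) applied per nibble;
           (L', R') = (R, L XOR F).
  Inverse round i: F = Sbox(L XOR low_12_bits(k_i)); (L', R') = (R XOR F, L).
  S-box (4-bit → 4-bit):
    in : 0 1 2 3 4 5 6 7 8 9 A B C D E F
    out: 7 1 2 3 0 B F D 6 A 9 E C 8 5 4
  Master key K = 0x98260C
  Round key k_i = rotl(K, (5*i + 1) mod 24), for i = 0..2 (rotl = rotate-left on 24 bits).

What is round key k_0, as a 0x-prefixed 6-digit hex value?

0x304C19

K = 0x98260C
k_0 = rotl(K, (5*0+1) mod 24) = rotl(K, 1) = 0x304C19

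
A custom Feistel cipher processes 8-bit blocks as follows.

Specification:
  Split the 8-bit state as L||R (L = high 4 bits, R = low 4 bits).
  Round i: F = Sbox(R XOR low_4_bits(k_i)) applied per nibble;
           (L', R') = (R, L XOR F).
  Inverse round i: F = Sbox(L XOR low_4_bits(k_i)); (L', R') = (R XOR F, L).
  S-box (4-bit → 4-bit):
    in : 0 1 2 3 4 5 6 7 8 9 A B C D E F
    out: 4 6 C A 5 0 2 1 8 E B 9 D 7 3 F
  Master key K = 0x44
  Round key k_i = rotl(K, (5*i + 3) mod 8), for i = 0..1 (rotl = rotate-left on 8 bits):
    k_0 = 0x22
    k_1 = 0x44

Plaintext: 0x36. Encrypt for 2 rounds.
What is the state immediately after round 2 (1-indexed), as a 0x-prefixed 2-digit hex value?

0x6A

s_0 = plaintext = 0x36
s_1 = Round(s_0, k_0) = 0x66
s_2 = Round(s_1, k_1) = 0x6A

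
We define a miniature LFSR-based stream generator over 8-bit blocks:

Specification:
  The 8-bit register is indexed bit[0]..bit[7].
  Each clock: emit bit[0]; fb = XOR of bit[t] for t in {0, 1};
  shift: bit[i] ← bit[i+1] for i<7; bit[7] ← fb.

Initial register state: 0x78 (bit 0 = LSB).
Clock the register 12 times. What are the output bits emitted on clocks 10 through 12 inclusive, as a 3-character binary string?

010

reg_0 = 0x78
clock 1: out=0, reg = 0x3C
clock 2: out=0, reg = 0x1E
clock 3: out=0, reg = 0x8F
clock 4: out=1, reg = 0x47
clock 5: out=1, reg = 0x23
clock 6: out=1, reg = 0x11
clock 7: out=1, reg = 0x88
clock 8: out=0, reg = 0x44
clock 9: out=0, reg = 0x22
clock 10: out=0, reg = 0x91
clock 11: out=1, reg = 0xC8
clock 12: out=0, reg = 0x64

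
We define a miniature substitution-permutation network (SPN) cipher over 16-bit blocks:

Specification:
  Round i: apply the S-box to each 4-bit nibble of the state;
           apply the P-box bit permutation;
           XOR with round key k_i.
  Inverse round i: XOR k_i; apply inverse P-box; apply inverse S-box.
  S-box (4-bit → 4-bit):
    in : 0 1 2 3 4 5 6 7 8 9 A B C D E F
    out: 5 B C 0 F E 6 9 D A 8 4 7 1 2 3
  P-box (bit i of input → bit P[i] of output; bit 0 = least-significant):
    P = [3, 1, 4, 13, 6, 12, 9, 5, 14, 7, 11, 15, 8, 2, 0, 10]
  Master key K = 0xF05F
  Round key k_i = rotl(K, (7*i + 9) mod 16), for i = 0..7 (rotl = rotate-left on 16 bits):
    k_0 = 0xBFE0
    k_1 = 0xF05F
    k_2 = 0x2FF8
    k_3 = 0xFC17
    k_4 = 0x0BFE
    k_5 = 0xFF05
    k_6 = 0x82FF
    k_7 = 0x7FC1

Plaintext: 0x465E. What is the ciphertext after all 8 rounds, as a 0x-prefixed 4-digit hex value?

0x6A11

s_0 = plaintext = 0x465E
s_1 = Round(s_0, k_0) = 0xA047
s_2 = Round(s_1, k_1) = 0x8E37
s_3 = Round(s_2, k_2) = 0x0A71
s_4 = Round(s_3, k_3) = 0x5D7C
s_5 = Round(s_4, k_4) = 0x4F81
s_6 = Round(s_5, k_5) = 0x98EA
s_7 = Round(s_6, k_6) = 0x7EFB
s_8 = Round(s_7, k_7) = 0x6A11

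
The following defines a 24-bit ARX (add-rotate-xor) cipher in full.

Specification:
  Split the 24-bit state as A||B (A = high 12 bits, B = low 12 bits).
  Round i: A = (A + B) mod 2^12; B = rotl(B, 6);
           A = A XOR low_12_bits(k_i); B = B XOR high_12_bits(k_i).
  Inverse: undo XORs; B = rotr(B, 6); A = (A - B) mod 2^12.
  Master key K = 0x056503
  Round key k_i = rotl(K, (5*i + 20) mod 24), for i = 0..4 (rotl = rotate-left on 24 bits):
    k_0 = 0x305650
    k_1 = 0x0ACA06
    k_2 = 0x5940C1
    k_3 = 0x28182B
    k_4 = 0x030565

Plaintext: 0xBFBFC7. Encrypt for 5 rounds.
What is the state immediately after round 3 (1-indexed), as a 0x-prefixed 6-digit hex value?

s_0 = plaintext = 0xBFBFC7
s_1 = Round(s_0, k_0) = 0xD922FA
s_2 = Round(s_1, k_1) = 0xA8AE27
s_3 = Round(s_2, k_2) = 0x870C6C
s_4 = Round(s_3, k_3) = 0xCF79B0
s_5 = Round(s_4, k_4) = 0x3C2C16

0x870C6C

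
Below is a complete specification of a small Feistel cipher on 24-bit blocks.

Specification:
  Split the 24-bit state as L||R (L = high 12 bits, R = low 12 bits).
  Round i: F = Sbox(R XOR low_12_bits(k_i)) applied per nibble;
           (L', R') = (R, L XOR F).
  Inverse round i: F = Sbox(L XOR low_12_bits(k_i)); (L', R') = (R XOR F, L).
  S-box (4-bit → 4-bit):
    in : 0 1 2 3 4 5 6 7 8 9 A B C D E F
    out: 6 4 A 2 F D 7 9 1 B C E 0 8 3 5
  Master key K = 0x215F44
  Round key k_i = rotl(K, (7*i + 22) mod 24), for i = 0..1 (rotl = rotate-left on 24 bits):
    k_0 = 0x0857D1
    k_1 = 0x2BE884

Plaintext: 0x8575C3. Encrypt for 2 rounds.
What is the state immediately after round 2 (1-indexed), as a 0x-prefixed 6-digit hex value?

s_0 = plaintext = 0x8575C3
s_1 = Round(s_0, k_0) = 0x5C321D
s_2 = Round(s_1, k_1) = 0x21D978

0x21D978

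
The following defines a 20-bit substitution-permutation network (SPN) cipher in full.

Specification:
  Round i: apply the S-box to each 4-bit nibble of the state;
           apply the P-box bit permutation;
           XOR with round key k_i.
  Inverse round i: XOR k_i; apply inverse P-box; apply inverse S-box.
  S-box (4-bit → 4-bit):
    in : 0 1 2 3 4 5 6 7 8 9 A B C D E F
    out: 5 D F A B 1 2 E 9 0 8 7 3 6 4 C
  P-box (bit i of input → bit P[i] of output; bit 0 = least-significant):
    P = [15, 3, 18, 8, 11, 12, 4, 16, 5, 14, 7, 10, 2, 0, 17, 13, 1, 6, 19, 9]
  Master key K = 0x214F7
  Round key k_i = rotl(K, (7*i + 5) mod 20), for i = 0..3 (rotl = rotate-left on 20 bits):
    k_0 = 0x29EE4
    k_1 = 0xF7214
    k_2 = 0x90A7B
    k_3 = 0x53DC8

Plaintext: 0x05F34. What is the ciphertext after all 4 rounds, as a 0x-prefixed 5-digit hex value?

0xFA840

s_0 = plaintext = 0x05F34
s_1 = Round(s_0, k_0) = 0xB0B6A
s_2 = Round(s_1, k_1) = 0x523F2
s_3 = Round(s_2, k_2) = 0xEEF64
s_4 = Round(s_3, k_3) = 0xFA840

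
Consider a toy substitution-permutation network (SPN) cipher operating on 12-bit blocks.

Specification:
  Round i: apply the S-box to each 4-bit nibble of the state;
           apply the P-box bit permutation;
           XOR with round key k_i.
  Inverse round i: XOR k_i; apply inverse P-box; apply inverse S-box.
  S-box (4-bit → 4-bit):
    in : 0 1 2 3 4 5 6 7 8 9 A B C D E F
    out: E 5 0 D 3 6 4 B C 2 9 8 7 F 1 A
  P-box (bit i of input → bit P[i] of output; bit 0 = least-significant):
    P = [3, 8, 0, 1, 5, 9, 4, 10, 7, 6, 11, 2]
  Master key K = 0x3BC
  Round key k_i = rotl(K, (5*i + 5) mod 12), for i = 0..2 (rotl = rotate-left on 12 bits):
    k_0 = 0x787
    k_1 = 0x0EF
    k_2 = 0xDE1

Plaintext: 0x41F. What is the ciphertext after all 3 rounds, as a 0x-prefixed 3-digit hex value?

0xF9D

s_0 = plaintext = 0x41F
s_1 = Round(s_0, k_0) = 0x675
s_2 = Round(s_1, k_1) = 0xFCE
s_3 = Round(s_2, k_2) = 0xF9D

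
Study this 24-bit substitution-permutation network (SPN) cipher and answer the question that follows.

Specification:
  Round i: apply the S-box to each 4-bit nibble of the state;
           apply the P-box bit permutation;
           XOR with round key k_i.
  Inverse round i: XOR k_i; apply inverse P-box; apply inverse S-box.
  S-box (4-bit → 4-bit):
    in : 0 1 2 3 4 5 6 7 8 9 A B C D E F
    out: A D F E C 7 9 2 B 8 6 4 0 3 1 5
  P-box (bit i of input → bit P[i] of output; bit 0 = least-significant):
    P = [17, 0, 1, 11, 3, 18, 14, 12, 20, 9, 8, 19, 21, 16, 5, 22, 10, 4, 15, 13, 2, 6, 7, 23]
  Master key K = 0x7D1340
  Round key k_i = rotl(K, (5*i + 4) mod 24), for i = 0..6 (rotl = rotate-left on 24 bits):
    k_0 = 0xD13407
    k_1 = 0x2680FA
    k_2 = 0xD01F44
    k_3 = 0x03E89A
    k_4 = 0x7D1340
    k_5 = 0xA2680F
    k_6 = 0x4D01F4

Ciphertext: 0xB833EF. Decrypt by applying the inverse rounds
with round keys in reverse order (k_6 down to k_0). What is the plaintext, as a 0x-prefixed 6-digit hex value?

s_0 = ciphertext = 0xB833EF
s_1 = InvRound(s_0, k_6) = 0x908D8A
s_2 = InvRound(s_1, k_5) = 0xF1EFBD
s_3 = InvRound(s_2, k_4) = 0x22B920
s_4 = InvRound(s_3, k_3) = 0xB75B1B
s_5 = InvRound(s_4, k_2) = 0xDD8C55
s_6 = InvRound(s_5, k_1) = 0x1E26E2
s_7 = InvRound(s_6, k_0) = 0x2C300D

0x2C300D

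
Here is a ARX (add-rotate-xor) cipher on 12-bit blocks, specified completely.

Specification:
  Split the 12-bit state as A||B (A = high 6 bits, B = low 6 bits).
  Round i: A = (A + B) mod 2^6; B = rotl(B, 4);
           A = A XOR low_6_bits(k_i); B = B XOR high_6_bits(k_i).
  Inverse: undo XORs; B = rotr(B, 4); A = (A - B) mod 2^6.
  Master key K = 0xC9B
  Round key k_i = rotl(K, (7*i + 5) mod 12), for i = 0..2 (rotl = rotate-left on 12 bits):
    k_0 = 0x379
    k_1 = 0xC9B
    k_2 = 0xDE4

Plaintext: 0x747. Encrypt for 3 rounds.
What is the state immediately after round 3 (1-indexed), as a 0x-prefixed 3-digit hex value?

0x6E8

s_0 = plaintext = 0x747
s_1 = Round(s_0, k_0) = 0x77C
s_2 = Round(s_1, k_1) = 0x0BD
s_3 = Round(s_2, k_2) = 0x6E8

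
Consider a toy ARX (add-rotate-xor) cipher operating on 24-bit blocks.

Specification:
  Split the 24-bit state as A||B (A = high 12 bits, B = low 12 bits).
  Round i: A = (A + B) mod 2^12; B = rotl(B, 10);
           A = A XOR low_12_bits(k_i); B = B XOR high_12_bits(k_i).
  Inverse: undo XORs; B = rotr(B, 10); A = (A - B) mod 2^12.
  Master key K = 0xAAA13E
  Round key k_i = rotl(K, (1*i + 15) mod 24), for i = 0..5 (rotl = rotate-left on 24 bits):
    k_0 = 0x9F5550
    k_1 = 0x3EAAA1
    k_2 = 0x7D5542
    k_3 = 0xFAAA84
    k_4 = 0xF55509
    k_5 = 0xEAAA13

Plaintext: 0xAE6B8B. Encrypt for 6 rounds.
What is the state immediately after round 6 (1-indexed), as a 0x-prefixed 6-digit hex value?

s_0 = plaintext = 0xAE6B8B
s_1 = Round(s_0, k_0) = 0x321717
s_2 = Round(s_1, k_1) = 0x099E2F
s_3 = Round(s_2, k_2) = 0xB8A85E
s_4 = Round(s_3, k_3) = 0x96C5BD
s_5 = Round(s_4, k_4) = 0xA20A3A
s_6 = Round(s_5, k_5) = 0xE49424

0xE49424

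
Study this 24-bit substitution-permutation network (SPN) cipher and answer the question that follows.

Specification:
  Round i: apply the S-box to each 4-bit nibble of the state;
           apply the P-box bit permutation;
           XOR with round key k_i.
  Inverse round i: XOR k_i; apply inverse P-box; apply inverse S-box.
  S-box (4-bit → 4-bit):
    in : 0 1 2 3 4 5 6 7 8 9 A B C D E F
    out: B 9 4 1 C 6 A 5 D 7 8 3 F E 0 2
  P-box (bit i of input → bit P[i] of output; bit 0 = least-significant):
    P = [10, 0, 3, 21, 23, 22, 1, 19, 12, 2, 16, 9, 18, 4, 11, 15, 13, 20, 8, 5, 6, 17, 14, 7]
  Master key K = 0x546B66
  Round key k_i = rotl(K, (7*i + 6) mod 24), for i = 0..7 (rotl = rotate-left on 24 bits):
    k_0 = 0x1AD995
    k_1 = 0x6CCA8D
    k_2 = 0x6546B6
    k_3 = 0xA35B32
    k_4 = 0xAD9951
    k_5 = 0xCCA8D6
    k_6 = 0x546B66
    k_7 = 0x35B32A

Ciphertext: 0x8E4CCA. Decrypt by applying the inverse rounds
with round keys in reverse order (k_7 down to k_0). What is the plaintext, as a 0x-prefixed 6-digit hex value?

s_0 = ciphertext = 0x8E4CCA
s_1 = InvRound(s_0, k_7) = 0xCC4811
s_2 = InvRound(s_1, k_6) = 0x3CF68F
s_3 = InvRound(s_2, k_5) = 0x7F51BC
s_4 = InvRound(s_3, k_4) = 0xC64FB5
s_5 = InvRound(s_4, k_3) = 0xAE3950
s_6 = InvRound(s_5, k_2) = 0xC82CC3
s_7 = InvRound(s_6, k_1) = 0x731678
s_8 = InvRound(s_7, k_0) = 0x844D6C

0x844D6C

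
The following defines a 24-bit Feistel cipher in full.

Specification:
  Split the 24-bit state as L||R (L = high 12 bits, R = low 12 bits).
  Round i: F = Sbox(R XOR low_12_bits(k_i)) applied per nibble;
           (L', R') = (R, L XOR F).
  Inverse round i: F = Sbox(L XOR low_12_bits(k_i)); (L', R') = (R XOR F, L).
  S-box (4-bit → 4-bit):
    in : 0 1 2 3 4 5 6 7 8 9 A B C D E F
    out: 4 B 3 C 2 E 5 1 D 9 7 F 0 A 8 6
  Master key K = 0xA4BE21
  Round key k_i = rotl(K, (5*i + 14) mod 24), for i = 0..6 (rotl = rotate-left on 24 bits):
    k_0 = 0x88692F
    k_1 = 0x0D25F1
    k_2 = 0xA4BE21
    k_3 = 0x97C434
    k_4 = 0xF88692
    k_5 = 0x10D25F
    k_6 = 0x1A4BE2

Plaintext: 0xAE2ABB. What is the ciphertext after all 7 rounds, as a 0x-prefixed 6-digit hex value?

s_0 = plaintext = 0xAE2ABB
s_1 = Round(s_0, k_0) = 0xABB670
s_2 = Round(s_1, k_1) = 0x670660
s_3 = Round(s_2, k_2) = 0x660B5B
s_4 = Round(s_3, k_3) = 0xB5B036
s_5 = Round(s_4, k_4) = 0x036E29
s_6 = Round(s_5, k_5) = 0xE29023
s_7 = Round(s_6, k_6) = 0x023122

0x023122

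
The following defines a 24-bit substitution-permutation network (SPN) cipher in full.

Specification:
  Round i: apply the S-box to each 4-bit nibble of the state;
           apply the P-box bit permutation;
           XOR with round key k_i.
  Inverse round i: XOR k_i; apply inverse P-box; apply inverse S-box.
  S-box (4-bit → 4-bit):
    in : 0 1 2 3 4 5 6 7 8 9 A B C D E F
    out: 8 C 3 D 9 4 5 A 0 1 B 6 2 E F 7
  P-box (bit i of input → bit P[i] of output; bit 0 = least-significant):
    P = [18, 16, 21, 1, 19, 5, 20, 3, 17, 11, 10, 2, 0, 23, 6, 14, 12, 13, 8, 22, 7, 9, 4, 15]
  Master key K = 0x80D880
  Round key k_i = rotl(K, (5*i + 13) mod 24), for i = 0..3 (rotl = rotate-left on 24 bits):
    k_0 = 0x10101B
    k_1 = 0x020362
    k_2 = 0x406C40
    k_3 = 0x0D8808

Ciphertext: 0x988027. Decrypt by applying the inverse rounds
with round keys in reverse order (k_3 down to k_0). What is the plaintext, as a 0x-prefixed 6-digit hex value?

s_0 = ciphertext = 0x988027
s_1 = InvRound(s_0, k_3) = 0x8827DA
s_2 = InvRound(s_1, k_2) = 0xF17C40
s_3 = InvRound(s_2, k_1) = 0xCE7FBD
s_4 = InvRound(s_3, k_0) = 0x2D7EF4

0x2D7EF4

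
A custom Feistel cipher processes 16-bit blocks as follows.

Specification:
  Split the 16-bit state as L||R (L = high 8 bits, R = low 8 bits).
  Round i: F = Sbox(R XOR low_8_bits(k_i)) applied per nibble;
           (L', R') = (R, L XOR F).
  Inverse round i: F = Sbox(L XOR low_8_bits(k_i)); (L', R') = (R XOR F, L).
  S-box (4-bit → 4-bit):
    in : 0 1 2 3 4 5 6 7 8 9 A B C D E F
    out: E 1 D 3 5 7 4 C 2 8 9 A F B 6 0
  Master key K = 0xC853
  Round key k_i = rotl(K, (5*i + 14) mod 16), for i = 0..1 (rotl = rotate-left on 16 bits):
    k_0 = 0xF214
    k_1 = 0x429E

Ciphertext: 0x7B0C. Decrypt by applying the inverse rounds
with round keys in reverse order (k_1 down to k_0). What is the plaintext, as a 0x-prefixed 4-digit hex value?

0xBB6B

s_0 = ciphertext = 0x7B0C
s_1 = InvRound(s_0, k_1) = 0x6B7B
s_2 = InvRound(s_1, k_0) = 0xBB6B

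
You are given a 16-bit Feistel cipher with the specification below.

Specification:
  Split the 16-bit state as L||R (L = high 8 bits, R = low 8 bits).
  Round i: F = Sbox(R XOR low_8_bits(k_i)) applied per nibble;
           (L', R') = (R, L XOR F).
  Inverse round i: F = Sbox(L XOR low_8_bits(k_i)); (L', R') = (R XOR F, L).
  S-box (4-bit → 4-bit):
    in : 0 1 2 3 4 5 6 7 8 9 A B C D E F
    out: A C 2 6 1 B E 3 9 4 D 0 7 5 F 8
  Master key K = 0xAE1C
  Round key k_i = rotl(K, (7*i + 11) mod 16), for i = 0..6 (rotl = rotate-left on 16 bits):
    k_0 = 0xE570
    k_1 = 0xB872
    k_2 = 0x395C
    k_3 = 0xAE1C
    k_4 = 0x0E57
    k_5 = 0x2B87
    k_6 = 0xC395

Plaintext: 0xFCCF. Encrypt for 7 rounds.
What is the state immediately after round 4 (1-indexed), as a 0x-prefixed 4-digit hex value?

0x5144

s_0 = plaintext = 0xFCCF
s_1 = Round(s_0, k_0) = 0xCFF4
s_2 = Round(s_1, k_1) = 0xF451
s_3 = Round(s_2, k_2) = 0x5151
s_4 = Round(s_3, k_3) = 0x5144
s_5 = Round(s_4, k_4) = 0x4497
s_6 = Round(s_5, k_5) = 0x978E
s_7 = Round(s_6, k_6) = 0x8E57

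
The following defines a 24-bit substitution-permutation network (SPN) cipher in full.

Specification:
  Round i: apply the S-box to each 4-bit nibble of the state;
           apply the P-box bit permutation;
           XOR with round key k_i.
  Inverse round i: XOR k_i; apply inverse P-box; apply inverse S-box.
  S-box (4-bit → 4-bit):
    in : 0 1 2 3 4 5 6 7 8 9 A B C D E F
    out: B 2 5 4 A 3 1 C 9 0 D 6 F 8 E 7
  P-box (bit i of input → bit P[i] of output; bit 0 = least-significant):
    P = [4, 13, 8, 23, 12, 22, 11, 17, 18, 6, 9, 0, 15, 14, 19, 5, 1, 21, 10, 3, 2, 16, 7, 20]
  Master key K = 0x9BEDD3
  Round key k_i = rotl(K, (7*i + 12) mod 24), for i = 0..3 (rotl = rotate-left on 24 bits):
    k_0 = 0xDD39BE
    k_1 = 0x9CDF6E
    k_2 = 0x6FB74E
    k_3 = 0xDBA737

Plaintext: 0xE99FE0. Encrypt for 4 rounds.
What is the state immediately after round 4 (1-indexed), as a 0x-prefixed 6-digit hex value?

s_0 = plaintext = 0xE99FE0
s_1 = Round(s_0, k_0) = 0x0A136E
s_2 = Round(s_1, k_1) = 0x0DA860
s_3 = Round(s_2, k_2) = 0xF20773
s_4 = Round(s_3, k_3) = 0xD86890

0xD86890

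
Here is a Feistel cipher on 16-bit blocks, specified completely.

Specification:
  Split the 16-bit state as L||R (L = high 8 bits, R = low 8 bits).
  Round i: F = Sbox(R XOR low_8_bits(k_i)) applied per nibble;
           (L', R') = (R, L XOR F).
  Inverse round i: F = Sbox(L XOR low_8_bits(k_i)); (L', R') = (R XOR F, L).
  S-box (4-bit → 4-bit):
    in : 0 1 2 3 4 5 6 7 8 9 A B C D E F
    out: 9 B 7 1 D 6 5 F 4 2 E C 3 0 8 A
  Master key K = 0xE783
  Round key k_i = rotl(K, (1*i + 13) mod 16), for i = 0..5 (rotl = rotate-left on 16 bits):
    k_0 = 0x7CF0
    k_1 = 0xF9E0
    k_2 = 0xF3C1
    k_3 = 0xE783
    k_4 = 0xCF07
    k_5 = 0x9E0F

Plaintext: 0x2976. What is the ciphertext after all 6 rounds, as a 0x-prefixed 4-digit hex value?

0x4736

s_0 = plaintext = 0x2976
s_1 = Round(s_0, k_0) = 0x766C
s_2 = Round(s_1, k_1) = 0x6C35
s_3 = Round(s_2, k_2) = 0x35C1
s_4 = Round(s_3, k_3) = 0xC1E2
s_5 = Round(s_4, k_4) = 0xE247
s_6 = Round(s_5, k_5) = 0x4736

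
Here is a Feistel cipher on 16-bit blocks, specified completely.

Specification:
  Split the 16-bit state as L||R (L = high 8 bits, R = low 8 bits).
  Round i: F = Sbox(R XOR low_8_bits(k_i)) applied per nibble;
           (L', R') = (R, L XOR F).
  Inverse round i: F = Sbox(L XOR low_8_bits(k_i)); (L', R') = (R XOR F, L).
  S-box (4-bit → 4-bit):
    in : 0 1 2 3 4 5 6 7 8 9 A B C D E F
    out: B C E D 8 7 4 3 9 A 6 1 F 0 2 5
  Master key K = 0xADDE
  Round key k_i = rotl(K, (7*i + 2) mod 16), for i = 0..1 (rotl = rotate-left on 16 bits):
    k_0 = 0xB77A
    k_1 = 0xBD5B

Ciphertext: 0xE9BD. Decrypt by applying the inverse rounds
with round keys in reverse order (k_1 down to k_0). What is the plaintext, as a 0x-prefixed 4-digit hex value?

0xE3A3

s_0 = ciphertext = 0xE9BD
s_1 = InvRound(s_0, k_1) = 0xA3E9
s_2 = InvRound(s_1, k_0) = 0xE3A3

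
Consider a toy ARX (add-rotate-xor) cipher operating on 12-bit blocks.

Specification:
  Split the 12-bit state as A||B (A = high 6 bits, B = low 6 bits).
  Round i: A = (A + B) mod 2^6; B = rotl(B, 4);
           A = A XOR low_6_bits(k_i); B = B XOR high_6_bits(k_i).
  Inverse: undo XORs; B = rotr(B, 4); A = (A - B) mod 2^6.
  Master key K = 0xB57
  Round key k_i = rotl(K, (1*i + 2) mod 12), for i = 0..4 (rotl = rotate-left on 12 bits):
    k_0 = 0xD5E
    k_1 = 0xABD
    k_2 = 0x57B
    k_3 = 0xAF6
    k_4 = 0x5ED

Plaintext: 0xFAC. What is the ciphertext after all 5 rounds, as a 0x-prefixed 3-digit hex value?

0x0BD

s_0 = plaintext = 0xFAC
s_1 = Round(s_0, k_0) = 0xD3E
s_2 = Round(s_1, k_1) = 0x3C5
s_3 = Round(s_2, k_2) = 0xBC4
s_4 = Round(s_3, k_3) = 0x16A
s_5 = Round(s_4, k_4) = 0x0BD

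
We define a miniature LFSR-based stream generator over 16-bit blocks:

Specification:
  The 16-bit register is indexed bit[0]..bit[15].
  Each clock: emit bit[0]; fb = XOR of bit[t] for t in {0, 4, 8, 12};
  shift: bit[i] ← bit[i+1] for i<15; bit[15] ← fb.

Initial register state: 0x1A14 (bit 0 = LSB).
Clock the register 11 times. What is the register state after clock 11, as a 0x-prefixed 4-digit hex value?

reg_0 = 0x1A14
clock 1: out=0, reg = 0x0D0A
clock 2: out=0, reg = 0x8685
clock 3: out=1, reg = 0xC342
clock 4: out=0, reg = 0xE1A1
clock 5: out=1, reg = 0x70D0
clock 6: out=0, reg = 0x3868
clock 7: out=0, reg = 0x9C34
clock 8: out=0, reg = 0x4E1A
clock 9: out=0, reg = 0xA70D
clock 10: out=1, reg = 0x5386
clock 11: out=0, reg = 0x29C3

0x29C3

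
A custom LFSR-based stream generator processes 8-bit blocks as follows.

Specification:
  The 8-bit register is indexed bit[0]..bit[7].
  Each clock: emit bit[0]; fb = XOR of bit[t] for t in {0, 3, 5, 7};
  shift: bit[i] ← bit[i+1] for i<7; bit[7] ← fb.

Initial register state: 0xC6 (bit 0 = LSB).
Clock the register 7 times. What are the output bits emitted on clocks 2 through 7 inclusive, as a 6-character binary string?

reg_0 = 0xC6
clock 1: out=0, reg = 0xE3
clock 2: out=1, reg = 0xF1
clock 3: out=1, reg = 0xF8
clock 4: out=0, reg = 0xFC
clock 5: out=0, reg = 0xFE
clock 6: out=0, reg = 0xFF
clock 7: out=1, reg = 0x7F

110001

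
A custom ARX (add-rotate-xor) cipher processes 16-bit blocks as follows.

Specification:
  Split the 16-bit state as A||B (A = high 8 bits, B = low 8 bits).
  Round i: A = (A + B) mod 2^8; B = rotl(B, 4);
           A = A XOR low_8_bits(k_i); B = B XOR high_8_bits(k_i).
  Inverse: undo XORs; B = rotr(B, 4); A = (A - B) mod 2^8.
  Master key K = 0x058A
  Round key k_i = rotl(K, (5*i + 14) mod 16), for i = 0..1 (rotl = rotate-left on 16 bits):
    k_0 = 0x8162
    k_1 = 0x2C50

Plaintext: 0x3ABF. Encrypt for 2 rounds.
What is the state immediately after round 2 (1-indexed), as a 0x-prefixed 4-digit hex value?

s_0 = plaintext = 0x3ABF
s_1 = Round(s_0, k_0) = 0x9B7A
s_2 = Round(s_1, k_1) = 0x458B

0x458B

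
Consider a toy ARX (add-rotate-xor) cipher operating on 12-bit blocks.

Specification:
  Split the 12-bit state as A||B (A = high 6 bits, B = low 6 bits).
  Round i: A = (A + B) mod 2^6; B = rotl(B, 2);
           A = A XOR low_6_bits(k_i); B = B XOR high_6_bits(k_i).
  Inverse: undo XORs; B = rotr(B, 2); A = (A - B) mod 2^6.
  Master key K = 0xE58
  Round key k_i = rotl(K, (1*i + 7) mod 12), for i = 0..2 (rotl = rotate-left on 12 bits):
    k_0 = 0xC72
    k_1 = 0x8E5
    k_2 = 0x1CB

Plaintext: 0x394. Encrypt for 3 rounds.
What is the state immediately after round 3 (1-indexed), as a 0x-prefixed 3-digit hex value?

s_0 = plaintext = 0x394
s_1 = Round(s_0, k_0) = 0x420
s_2 = Round(s_1, k_1) = 0x561
s_3 = Round(s_2, k_2) = 0xF41

0xF41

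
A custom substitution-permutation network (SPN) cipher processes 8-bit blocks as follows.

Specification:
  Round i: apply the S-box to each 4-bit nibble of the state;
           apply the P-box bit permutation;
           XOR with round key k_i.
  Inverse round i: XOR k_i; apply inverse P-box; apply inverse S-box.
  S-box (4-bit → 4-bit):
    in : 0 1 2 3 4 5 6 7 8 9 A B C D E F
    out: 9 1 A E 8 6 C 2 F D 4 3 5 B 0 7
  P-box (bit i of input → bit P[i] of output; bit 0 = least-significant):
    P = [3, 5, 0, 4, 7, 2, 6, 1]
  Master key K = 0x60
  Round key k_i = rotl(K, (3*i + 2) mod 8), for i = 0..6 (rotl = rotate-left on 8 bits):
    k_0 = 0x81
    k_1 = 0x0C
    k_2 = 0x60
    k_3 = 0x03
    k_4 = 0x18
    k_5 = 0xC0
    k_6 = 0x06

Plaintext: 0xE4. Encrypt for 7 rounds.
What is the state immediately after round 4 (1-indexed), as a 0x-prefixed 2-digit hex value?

0x8F

s_0 = plaintext = 0xE4
s_1 = Round(s_0, k_0) = 0x91
s_2 = Round(s_1, k_1) = 0xC6
s_3 = Round(s_2, k_2) = 0xB1
s_4 = Round(s_3, k_3) = 0x8F
s_5 = Round(s_4, k_4) = 0xF7
s_6 = Round(s_5, k_5) = 0x24
s_7 = Round(s_6, k_6) = 0x10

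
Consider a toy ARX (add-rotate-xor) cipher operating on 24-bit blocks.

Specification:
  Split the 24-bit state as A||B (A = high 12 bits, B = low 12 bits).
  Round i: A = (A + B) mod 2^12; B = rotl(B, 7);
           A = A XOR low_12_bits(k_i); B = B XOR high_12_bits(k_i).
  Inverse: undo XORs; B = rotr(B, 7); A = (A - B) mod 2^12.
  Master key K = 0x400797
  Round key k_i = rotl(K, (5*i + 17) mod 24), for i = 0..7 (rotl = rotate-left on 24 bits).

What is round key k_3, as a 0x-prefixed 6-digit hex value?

0x079740

K = 0x400797
k_0 = rotl(K, (5*0+17) mod 24) = rotl(K, 17) = 0x2E800F
k_1 = rotl(K, (5*1+17) mod 24) = rotl(K, 22) = 0xD001E5
k_2 = rotl(K, (5*2+17) mod 24) = rotl(K, 3) = 0x003CBA
k_3 = rotl(K, (5*3+17) mod 24) = rotl(K, 8) = 0x079740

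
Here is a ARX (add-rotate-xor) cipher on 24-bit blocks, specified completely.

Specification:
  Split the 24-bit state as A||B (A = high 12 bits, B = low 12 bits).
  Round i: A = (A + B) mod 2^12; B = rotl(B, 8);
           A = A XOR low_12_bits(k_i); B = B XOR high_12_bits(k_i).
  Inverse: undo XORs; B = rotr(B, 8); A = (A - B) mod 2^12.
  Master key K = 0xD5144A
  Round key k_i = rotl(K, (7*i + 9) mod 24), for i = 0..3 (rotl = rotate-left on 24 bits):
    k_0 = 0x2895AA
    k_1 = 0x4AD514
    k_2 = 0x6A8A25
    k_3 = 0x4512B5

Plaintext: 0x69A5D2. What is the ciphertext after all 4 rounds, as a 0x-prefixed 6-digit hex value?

s_0 = plaintext = 0x69A5D2
s_1 = Round(s_0, k_0) = 0x9C60D4
s_2 = Round(s_1, k_1) = 0xF8E0A0
s_3 = Round(s_2, k_2) = 0xA0B6A2
s_4 = Round(s_3, k_3) = 0x21863B

0x21863B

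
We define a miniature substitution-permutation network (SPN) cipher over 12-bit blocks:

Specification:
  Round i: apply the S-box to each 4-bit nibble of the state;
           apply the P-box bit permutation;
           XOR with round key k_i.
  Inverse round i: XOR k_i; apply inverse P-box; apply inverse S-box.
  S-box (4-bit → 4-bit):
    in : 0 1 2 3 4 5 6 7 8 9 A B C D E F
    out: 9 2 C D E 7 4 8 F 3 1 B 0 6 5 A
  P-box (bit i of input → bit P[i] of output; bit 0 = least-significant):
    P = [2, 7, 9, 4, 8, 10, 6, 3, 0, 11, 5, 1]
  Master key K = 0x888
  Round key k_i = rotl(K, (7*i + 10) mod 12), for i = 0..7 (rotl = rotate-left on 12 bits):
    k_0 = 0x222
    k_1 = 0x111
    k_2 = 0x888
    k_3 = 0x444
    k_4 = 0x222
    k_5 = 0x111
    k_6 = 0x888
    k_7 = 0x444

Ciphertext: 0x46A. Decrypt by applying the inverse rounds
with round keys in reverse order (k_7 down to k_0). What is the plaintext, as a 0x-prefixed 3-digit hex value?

0x1C6

s_0 = ciphertext = 0x46A
s_1 = InvRound(s_0, k_7) = 0x27A
s_2 = InvRound(s_1, k_6) = 0x464
s_3 = InvRound(s_2, k_5) = 0xE50
s_4 = InvRound(s_3, k_4) = 0x4D7
s_5 = InvRound(s_4, k_3) = 0x0CF
s_6 = InvRound(s_5, k_2) = 0xB6A
s_7 = InvRound(s_6, k_1) = 0x822
s_8 = InvRound(s_7, k_0) = 0x1C6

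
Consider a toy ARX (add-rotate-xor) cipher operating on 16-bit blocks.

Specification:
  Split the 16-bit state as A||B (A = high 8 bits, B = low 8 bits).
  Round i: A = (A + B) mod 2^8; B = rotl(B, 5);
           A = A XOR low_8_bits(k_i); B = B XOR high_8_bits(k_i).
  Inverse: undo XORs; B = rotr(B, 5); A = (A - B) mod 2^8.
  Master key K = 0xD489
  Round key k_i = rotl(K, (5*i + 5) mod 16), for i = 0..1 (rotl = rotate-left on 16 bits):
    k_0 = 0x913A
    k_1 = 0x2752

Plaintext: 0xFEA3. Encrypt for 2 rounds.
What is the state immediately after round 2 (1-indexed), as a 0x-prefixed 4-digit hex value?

0xD29B

s_0 = plaintext = 0xFEA3
s_1 = Round(s_0, k_0) = 0x9BE5
s_2 = Round(s_1, k_1) = 0xD29B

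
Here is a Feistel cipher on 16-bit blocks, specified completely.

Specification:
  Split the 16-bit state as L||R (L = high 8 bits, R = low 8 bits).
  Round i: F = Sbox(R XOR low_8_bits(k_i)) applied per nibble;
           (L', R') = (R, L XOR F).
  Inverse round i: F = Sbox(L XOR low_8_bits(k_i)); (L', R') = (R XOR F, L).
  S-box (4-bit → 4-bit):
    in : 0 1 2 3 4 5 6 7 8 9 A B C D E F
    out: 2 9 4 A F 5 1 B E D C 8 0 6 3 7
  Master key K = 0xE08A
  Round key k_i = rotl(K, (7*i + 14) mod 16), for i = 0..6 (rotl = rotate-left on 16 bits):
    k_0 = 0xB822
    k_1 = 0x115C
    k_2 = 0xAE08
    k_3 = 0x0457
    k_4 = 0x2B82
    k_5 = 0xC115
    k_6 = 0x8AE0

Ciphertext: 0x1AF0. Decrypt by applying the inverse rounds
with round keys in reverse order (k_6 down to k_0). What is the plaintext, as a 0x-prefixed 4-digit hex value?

0x5381

s_0 = ciphertext = 0x1AF0
s_1 = InvRound(s_0, k_6) = 0x8C1A
s_2 = InvRound(s_1, k_5) = 0xC78C
s_3 = InvRound(s_2, k_4) = 0x79C7
s_4 = InvRound(s_3, k_3) = 0x8479
s_5 = InvRound(s_4, k_2) = 0x9984
s_6 = InvRound(s_5, k_1) = 0x8199
s_7 = InvRound(s_6, k_0) = 0x5381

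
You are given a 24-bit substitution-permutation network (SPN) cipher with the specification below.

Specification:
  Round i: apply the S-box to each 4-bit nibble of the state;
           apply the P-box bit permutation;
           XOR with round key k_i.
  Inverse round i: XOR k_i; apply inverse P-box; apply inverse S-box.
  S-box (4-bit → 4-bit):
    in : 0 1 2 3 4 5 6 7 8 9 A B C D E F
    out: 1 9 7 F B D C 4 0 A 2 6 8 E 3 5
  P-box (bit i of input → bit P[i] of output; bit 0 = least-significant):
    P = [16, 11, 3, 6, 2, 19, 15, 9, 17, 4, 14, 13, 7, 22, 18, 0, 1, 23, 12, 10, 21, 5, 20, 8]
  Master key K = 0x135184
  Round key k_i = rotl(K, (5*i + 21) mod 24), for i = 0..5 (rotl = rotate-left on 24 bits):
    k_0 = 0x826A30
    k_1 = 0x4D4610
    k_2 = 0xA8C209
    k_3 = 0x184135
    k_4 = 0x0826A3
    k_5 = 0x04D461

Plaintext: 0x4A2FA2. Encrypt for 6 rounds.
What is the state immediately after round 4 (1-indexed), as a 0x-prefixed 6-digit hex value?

0x0418B7

s_0 = plaintext = 0x4A2FA2
s_1 = Round(s_0, k_0) = 0x6D2398
s_2 = Round(s_1, k_1) = 0x933180
s_3 = Round(s_2, k_2) = 0x6FF7AA
s_4 = Round(s_3, k_3) = 0x0418B7
s_5 = Round(s_4, k_4) = 0xA0A228
s_6 = Round(s_5, k_5) = 0x4E1457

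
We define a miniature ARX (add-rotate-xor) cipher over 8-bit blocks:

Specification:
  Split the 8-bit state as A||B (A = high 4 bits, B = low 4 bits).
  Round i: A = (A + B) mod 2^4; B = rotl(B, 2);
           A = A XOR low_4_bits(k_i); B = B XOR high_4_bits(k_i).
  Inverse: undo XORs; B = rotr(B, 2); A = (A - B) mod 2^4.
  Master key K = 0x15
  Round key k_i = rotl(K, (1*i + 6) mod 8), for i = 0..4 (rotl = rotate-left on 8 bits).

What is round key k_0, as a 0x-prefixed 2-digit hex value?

0x45

K = 0x15
k_0 = rotl(K, (1*0+6) mod 8) = rotl(K, 6) = 0x45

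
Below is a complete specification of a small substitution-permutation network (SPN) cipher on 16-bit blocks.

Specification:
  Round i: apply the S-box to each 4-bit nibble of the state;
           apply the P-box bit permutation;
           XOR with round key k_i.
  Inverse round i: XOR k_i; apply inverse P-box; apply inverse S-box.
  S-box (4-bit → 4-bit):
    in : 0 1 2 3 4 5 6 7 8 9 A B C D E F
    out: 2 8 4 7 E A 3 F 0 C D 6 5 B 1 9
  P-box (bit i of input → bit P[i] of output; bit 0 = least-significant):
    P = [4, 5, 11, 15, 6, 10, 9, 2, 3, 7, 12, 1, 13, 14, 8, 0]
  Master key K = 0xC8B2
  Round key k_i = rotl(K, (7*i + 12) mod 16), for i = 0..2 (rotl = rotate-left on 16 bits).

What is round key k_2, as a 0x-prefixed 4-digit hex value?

K = 0xC8B2
k_0 = rotl(K, (7*0+12) mod 16) = rotl(K, 12) = 0x2C8B
k_1 = rotl(K, (7*1+12) mod 16) = rotl(K, 3) = 0x4596
k_2 = rotl(K, (7*2+12) mod 16) = rotl(K, 10) = 0xCB22

0xCB22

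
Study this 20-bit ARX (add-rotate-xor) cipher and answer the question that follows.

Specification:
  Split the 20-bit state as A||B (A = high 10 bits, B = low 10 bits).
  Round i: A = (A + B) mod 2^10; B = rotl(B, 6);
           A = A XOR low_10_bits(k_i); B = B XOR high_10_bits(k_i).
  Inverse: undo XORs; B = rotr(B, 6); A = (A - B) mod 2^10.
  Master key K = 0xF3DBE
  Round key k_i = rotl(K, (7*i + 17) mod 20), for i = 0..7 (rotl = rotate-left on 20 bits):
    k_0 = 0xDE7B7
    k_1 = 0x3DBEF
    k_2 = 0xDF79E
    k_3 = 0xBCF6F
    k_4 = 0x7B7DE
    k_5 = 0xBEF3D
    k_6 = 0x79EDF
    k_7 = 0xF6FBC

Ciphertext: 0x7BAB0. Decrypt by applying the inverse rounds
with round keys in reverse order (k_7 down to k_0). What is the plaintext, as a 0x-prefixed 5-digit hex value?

s_0 = ciphertext = 0x7BAB0
s_1 = InvRound(s_0, k_7) = 0xE76B5
s_2 = InvRound(s_1, k_6) = 0x0552D
s_3 = InvRound(s_2, k_5) = 0x6E56F
s_4 = InvRound(s_3, k_4) = 0x91422
s_5 = InvRound(s_4, k_3) = 0x03D1B
s_6 = InvRound(s_5, k_2) = 0x4A269
s_7 = InvRound(s_6, k_1) = 0x335FA
s_8 = InvRound(s_7, k_0) = 0xD003A

0xD003A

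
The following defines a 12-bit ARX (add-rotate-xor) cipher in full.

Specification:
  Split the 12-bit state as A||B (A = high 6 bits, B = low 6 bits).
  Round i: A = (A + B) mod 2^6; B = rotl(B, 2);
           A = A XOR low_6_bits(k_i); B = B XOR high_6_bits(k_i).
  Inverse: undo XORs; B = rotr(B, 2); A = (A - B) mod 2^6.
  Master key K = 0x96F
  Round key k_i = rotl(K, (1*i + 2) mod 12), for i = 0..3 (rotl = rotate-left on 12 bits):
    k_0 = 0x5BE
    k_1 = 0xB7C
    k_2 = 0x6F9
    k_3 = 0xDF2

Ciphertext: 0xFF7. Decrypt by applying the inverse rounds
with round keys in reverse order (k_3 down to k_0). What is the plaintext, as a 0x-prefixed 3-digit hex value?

0xA88

s_0 = ciphertext = 0xFF7
s_1 = InvRound(s_0, k_3) = 0x340
s_2 = InvRound(s_1, k_2) = 0xFB6
s_3 = InvRound(s_2, k_1) = 0x336
s_4 = InvRound(s_3, k_0) = 0xA88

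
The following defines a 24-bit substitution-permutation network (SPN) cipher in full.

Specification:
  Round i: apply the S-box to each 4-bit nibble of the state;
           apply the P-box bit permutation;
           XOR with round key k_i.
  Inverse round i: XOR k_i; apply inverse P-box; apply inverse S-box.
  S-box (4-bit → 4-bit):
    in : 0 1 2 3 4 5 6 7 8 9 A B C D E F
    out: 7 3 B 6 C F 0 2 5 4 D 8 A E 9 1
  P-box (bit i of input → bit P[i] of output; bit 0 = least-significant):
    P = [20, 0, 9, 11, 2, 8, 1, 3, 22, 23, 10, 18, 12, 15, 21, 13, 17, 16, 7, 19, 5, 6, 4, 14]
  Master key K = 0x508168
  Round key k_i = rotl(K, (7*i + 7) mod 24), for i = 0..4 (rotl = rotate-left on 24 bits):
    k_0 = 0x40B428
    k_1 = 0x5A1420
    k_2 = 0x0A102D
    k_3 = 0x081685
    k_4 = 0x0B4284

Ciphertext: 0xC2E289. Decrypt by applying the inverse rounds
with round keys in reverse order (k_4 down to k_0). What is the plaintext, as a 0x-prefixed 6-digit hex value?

0x81D8EF

s_0 = ciphertext = 0xC2E289
s_1 = InvRound(s_0, k_4) = 0x6CC1E7
s_2 = InvRound(s_1, k_3) = 0x260A39
s_3 = InvRound(s_2, k_2) = 0x9B8BF4
s_4 = InvRound(s_3, k_1) = 0x331014
s_5 = InvRound(s_4, k_0) = 0x81D8EF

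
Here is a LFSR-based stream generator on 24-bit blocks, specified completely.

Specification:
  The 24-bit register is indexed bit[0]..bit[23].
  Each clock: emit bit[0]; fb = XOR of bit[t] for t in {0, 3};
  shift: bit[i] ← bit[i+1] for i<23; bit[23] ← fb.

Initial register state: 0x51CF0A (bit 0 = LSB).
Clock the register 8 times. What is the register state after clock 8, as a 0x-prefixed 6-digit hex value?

0xEB51CF

reg_0 = 0x51CF0A
clock 1: out=0, reg = 0xA8E785
clock 2: out=1, reg = 0xD473C2
clock 3: out=0, reg = 0x6A39E1
clock 4: out=1, reg = 0xB51CF0
clock 5: out=0, reg = 0x5A8E78
clock 6: out=0, reg = 0xAD473C
clock 7: out=0, reg = 0xD6A39E
clock 8: out=0, reg = 0xEB51CF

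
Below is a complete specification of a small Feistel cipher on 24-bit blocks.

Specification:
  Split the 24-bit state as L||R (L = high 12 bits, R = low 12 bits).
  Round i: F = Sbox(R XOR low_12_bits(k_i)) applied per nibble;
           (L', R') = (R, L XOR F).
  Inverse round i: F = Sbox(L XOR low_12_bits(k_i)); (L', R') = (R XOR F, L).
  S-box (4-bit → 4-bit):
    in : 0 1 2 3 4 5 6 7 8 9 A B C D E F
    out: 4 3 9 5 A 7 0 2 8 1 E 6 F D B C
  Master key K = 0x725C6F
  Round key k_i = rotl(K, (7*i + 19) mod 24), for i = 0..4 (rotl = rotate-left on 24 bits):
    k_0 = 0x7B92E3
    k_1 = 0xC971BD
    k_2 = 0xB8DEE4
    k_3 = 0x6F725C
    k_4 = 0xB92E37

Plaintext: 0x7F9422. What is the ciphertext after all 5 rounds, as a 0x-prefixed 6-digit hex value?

s_0 = plaintext = 0x7F9422
s_1 = Round(s_0, k_0) = 0x42270A
s_2 = Round(s_1, k_1) = 0x70A440
s_3 = Round(s_2, k_2) = 0x4409E0
s_4 = Round(s_3, k_3) = 0x9E022F
s_5 = Round(s_4, k_4) = 0x22F6D8

0x22F6D8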